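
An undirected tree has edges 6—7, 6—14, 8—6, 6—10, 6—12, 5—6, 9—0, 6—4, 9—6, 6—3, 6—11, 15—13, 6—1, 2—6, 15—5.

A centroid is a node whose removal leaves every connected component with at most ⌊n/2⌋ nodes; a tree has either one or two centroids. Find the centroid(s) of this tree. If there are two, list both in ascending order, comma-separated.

6

Removing 6 splits the tree into components of sizes 3, 2, 1, 1, 1, 1, 1, 1, 1, 1, 1, 1; the largest is 3 ≤ ⌊16/2⌋ = 8.
Every other node leaves some component of size > 8, so the centroid is unique.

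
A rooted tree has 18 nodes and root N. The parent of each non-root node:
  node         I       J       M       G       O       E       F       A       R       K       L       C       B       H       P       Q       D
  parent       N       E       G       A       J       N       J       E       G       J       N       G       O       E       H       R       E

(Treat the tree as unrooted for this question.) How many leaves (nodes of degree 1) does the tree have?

The leaves are B, C, D, F, I, K, L, M, P, Q.
That is 10 leaves.

10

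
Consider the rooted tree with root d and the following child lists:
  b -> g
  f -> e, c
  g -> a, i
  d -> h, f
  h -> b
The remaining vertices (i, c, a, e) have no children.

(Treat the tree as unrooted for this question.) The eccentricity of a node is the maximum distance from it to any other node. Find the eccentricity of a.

Distances from a peak at 6, attained at e (c also at distance 6).
a-g-b-h-d-f-e

6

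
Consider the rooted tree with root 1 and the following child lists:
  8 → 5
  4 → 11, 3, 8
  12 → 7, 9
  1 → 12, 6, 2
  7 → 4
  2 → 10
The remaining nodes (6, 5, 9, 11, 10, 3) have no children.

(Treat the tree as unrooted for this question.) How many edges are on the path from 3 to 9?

3 – 4 – 7 – 12 – 9: 4 edges.

4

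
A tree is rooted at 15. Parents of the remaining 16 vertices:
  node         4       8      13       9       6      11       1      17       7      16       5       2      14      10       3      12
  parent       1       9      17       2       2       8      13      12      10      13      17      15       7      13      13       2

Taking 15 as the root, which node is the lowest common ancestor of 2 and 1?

2

Ancestors of 2 (toward the root): 2, 15.
Ancestors of 1: 1, 13, 17, 12, 2, 15.
The deepest node appearing in both lists is 2.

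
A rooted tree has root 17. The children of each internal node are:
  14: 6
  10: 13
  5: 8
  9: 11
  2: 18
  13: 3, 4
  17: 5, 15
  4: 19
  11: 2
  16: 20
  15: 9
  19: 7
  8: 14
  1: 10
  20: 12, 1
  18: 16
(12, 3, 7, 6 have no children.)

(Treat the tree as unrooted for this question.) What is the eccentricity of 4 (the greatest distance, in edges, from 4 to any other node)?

Distances from 4 peak at 15, attained at 6.
4–13–10–1–20–16–18–2–11–9–15–17–5–8–14–6

15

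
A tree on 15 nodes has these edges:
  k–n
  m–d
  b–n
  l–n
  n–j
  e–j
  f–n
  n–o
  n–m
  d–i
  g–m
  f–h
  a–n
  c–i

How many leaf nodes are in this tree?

The leaves are a, b, c, e, g, h, k, l, o.
That is 9 leaves.

9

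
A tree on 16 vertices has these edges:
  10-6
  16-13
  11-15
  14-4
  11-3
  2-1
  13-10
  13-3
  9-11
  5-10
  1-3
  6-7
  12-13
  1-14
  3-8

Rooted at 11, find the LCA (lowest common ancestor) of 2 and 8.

2's ancestor chain is 2, 1, 3, 11 and 8's is 8, 3, 11; they first meet at 3.

3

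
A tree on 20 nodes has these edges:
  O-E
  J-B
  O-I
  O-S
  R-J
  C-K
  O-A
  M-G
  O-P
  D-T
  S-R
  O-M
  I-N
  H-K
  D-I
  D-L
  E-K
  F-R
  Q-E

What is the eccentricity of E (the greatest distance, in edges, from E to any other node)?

The node farthest from E is B, via E-O-S-R-J-B — 5 edges.

5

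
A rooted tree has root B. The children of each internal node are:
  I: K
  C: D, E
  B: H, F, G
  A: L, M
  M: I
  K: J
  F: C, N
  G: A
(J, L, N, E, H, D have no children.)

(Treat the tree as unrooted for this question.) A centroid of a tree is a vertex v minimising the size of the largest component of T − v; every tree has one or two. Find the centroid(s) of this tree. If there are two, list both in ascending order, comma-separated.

Delete G: the remaining components have sizes 7, 6. Max 7 ≤ 7, so G is a centroid.
Its neighbour B also leaves a largest component of size 7, so both are centroids.

B, G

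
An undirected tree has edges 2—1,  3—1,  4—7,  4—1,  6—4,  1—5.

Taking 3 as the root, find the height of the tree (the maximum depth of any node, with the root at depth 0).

3

A deepest node is 7, reached by 3 – 1 – 4 – 7.
That path has 3 edges, so the height is 3.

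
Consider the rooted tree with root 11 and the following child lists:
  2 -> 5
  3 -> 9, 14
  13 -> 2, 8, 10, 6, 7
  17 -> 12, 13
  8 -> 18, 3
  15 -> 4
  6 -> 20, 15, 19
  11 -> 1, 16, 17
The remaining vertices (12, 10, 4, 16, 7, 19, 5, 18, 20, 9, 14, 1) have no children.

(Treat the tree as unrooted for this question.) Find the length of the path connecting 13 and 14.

3

The path is 13 - 8 - 3 - 14, which has 3 edges.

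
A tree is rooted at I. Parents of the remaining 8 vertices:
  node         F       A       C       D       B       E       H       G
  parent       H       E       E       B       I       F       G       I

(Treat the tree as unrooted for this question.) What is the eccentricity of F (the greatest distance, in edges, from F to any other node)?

5

The node farthest from F is D, via F–H–G–I–B–D — 5 edges.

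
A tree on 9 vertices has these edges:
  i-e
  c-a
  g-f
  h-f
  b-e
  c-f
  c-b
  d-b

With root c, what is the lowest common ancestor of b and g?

Ancestors of b (toward the root): b, c.
Ancestors of g: g, f, c.
The deepest node appearing in both lists is c.

c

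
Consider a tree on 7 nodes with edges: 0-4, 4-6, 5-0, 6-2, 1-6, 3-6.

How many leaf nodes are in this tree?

4

Exactly 4 nodes have a single neighbour: 1, 2, 3, 5.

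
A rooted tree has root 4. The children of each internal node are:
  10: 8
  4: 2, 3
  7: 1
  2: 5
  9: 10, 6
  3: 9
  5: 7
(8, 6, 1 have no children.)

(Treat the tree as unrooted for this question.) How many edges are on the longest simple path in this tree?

8

Starting from 8, a farthest node is 1 at distance 8.
One longest path: 8 - 10 - 9 - 3 - 4 - 2 - 5 - 7 - 1.
So the diameter is 8.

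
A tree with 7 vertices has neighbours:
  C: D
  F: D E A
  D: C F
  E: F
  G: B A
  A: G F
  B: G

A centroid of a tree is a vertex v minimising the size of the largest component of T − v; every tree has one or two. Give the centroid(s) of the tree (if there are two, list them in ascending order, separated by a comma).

F

If F is removed the pieces have sizes 3, 2, 1, all ≤ ⌊7/2⌋ = 3.
Every other node leaves some component of size > 3, so the centroid is unique.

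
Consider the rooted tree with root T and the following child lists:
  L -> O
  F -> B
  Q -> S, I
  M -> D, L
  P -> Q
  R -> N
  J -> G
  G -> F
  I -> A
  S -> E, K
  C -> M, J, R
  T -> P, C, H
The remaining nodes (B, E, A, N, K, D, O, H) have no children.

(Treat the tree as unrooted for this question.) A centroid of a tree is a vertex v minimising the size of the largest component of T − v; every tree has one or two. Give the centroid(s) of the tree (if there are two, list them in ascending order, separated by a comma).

C

If C is removed the pieces have sizes 9, 4, 4, 2, all ≤ ⌊20/2⌋ = 10.
Every other node leaves some component of size > 10, so the centroid is unique.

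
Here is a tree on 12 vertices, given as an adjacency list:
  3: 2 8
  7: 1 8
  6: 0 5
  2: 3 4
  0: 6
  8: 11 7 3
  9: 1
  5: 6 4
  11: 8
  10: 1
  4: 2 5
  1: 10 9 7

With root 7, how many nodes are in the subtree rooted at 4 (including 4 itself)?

Descendants of 4 (including itself): 4, 5, 6, 0. That's 4.

4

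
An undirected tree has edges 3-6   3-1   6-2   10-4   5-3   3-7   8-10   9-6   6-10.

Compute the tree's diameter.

Starting from 4, a farthest node is 5 at distance 4.
One longest path: 4 - 10 - 6 - 3 - 5.
So the diameter is 4.

4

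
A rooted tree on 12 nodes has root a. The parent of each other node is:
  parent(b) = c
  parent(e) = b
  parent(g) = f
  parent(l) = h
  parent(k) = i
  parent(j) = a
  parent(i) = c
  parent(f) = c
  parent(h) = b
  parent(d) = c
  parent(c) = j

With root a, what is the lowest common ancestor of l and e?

Path l→root: l h b c j a; path e→root: e b c j a.
First common node: b.

b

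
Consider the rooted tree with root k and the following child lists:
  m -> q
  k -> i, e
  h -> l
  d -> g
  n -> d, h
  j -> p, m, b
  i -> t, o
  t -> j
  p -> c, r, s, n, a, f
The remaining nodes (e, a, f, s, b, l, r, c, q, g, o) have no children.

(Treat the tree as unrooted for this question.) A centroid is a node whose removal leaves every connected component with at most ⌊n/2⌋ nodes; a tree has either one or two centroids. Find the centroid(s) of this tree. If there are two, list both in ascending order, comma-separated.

Removing p splits the tree into components of sizes 9, 5, 1, 1, 1, 1, 1; the largest is 9 ≤ ⌊20/2⌋ = 10.
Every other node leaves some component of size > 10, so the centroid is unique.

p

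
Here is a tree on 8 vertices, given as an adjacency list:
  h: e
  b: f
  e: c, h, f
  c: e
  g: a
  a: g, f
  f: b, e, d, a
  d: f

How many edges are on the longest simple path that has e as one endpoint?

3

The node farthest from e is g, via e-f-a-g — 3 edges.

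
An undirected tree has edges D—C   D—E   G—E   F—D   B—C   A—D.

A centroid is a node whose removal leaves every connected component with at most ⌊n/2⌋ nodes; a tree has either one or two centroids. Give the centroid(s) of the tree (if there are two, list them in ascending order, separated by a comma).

Removing D splits the tree into components of sizes 2, 2, 1, 1; the largest is 2 ≤ ⌊7/2⌋ = 3.
Every other node leaves some component of size > 3, so the centroid is unique.

D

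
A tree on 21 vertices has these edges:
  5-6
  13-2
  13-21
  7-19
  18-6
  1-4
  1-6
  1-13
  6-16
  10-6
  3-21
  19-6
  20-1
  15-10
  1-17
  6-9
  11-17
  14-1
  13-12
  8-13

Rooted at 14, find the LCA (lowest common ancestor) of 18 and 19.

6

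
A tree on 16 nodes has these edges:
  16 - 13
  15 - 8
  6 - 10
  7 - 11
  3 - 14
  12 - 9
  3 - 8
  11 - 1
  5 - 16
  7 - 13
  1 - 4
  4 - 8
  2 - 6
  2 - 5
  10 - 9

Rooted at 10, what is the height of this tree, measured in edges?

12

A deepest node is 14, reached by 10 → 6 → 2 → 5 → 16 → 13 → 7 → 11 → 1 → 4 → 8 → 3 → 14.
That path has 12 edges, so the height is 12.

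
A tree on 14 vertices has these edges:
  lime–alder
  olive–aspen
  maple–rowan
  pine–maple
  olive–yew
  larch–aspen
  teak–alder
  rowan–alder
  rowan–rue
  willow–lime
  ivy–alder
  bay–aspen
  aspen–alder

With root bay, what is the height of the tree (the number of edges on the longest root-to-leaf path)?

pine sits deepest: bay → aspen → alder → rowan → maple → pine — 5 edges from the root.

5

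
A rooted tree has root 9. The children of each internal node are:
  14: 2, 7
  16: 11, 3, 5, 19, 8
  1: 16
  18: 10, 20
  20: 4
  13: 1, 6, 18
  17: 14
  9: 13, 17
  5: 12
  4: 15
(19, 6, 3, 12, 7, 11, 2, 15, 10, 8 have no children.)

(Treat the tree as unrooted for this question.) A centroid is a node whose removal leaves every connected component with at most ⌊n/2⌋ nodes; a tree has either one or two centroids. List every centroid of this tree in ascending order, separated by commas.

Removing 13 splits the tree into components of sizes 8, 5, 5, 1; the largest is 8 ≤ ⌊20/2⌋ = 10.
Every other node leaves some component of size > 10, so the centroid is unique.

13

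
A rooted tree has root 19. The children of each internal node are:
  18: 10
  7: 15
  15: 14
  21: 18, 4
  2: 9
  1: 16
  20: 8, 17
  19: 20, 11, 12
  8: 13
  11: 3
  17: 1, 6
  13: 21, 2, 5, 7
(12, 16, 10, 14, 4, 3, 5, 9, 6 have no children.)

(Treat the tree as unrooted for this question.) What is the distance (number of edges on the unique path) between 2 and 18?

3

Walking from 2: 2 - 13 - 21 - 18. Length 3.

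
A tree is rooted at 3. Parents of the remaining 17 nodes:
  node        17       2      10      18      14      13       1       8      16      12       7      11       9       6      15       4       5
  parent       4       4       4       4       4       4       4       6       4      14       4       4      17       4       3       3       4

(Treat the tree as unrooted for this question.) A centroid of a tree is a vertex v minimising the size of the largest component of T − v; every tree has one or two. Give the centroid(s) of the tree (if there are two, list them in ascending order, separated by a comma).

If 4 is removed the pieces have sizes 2, 2, 2, 2, 1, 1, 1, 1, 1, 1, 1, 1, 1, all ≤ ⌊18/2⌋ = 9.
Every other node leaves some component of size > 9, so the centroid is unique.

4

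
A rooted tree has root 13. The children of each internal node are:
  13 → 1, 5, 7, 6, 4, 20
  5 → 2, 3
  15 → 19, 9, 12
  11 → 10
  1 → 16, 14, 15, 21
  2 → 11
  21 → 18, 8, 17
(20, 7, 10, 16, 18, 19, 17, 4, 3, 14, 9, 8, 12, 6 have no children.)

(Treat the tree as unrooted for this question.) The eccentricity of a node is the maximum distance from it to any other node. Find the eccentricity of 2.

5

Distances from 2 peak at 5, attained at 18 (8, 17, 19, 12, 9 also at distance 5).
2-5-13-1-21-18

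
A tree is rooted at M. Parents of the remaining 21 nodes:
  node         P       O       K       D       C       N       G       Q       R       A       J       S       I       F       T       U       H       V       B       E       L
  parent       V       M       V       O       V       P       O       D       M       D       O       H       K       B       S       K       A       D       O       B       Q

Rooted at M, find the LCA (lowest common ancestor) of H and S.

H

H's ancestor chain is H, A, D, O, M and S's is S, H, A, D, O, M; they first meet at H.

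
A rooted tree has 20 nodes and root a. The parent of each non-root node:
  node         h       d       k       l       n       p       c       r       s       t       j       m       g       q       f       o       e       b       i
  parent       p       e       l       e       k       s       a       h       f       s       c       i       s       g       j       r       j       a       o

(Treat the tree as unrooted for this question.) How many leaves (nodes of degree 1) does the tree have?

6

The leaves are b, d, m, n, q, t.
That is 6 leaves.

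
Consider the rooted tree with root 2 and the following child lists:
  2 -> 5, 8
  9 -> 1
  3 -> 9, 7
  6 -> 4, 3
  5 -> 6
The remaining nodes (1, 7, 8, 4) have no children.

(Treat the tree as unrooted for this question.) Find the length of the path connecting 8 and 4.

4

The path is 8 – 2 – 5 – 6 – 4, which has 4 edges.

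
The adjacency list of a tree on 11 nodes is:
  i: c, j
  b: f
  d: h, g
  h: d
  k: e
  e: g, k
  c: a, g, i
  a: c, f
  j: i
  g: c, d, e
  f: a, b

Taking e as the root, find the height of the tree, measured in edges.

5

The longest root-to-leaf path is e → g → c → a → f → b (5 edges).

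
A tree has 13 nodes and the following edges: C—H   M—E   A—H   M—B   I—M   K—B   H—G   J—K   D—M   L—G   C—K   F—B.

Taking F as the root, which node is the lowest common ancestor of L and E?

B

Ancestors of L (toward the root): L, G, H, C, K, B, F.
Ancestors of E: E, M, B, F.
The deepest node appearing in both lists is B.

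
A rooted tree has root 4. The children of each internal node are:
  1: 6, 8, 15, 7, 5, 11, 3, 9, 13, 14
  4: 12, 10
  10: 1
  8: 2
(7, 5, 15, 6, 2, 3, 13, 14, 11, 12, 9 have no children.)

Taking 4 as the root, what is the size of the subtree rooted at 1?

Descendants of 1 (including itself): 1, 14, 13, 5, 8, 15, 9, 11, 6, 3, 7, 2. That's 12.

12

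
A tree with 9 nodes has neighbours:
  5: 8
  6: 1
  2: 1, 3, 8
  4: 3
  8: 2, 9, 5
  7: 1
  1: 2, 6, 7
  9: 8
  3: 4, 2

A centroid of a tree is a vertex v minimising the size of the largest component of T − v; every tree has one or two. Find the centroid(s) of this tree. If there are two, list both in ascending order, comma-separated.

2

Removing 2 splits the tree into components of sizes 3, 3, 2; the largest is 3 ≤ ⌊9/2⌋ = 4.
No neighbour of 2 does as well, so 2 is the unique centroid.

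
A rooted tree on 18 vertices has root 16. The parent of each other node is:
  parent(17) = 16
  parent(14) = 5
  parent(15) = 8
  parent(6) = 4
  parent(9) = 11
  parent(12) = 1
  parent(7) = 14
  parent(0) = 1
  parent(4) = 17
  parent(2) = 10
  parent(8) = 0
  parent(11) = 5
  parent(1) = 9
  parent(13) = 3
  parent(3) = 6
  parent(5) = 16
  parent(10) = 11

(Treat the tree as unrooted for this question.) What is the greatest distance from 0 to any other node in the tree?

The node farthest from 0 is 13, via 0-1-9-11-5-16-17-4-6-3-13 — 10 edges.

10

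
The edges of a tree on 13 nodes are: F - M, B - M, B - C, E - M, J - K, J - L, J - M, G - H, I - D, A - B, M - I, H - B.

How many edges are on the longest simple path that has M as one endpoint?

3

Distances from M peak at 3, attained at G.
M–B–H–G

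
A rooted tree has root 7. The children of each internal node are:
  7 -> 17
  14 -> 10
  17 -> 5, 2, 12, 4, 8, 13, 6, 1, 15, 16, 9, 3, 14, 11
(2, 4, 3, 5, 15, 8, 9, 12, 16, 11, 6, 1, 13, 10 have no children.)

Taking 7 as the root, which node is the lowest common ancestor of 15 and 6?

17

15's ancestor chain is 15, 17, 7 and 6's is 6, 17, 7; they first meet at 17.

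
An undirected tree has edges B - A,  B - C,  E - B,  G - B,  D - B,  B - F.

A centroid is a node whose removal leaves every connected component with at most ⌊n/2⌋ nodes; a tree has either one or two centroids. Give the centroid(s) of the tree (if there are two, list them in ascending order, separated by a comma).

Removing B splits the tree into components of sizes 1, 1, 1, 1, 1, 1; the largest is 1 ≤ ⌊7/2⌋ = 3.
Every other node leaves some component of size > 3, so the centroid is unique.

B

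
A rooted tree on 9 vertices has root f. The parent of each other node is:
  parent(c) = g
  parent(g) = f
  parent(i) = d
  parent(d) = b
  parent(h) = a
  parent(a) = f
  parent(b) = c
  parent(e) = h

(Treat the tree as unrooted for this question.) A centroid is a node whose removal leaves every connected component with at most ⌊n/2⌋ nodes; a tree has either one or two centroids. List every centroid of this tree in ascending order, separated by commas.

Removing g splits the tree into components of sizes 4, 4; the largest is 4 ≤ ⌊9/2⌋ = 4.
No neighbour of g does as well, so g is the unique centroid.

g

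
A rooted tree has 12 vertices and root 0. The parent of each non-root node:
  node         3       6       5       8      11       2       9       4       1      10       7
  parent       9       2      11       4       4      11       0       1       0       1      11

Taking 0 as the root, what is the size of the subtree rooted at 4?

The subtree rooted at 4 contains: 4, 11, 8, 2, 5, 7, 6 — 7 nodes.

7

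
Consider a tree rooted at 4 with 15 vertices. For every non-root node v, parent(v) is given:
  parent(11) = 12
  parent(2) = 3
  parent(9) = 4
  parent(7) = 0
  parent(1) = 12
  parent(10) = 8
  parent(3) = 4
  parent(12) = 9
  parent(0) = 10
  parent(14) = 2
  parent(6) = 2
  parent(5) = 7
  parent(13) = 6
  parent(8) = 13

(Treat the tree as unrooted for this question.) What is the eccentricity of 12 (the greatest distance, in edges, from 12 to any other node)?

11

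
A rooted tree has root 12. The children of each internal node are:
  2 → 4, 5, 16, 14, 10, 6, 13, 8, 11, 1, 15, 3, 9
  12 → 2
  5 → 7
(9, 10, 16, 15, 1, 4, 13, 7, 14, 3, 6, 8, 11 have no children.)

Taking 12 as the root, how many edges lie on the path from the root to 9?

Path from 12 to 9: 12 – 2 – 9, which has 2 edges.

2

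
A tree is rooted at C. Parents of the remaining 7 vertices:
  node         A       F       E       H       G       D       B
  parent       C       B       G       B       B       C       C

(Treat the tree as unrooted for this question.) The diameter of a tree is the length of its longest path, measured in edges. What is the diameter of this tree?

4

Starting from D, a farthest node is E at distance 4.
One longest path: D–C–B–G–E.
So the diameter is 4.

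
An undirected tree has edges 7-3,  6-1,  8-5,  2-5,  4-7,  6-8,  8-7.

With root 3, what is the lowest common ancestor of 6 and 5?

8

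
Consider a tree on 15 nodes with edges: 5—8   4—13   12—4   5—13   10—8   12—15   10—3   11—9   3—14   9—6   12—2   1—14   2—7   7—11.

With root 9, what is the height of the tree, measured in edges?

The longest root-to-leaf path is 9 – 11 – 7 – 2 – 12 – 4 – 13 – 5 – 8 – 10 – 3 – 14 – 1 (12 edges).

12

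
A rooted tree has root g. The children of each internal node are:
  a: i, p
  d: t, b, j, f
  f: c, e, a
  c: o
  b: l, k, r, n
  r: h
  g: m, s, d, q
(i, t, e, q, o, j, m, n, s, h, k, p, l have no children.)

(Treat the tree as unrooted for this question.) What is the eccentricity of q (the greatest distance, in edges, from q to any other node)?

Distances from q peak at 5, attained at h (o, p, i also at distance 5).
q – g – d – b – r – h

5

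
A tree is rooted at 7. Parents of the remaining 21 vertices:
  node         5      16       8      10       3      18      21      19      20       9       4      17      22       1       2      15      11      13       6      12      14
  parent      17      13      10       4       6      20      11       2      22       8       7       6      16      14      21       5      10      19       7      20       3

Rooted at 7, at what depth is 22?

Climbing from 22 to the root: 22–16–13–19–2–21–11–10–4–7. That's 9 steps.

9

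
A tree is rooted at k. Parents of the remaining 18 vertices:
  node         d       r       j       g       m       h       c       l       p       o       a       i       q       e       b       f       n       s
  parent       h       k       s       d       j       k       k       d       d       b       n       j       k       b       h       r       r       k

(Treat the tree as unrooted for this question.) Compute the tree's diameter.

Starting from a, a farthest node is l at distance 6.
One longest path: a – n – r – k – h – d – l.
So the diameter is 6.

6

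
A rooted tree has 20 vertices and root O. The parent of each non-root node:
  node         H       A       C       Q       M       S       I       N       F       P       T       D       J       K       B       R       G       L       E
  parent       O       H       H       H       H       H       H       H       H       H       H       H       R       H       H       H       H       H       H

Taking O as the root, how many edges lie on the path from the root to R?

2

Climbing from R to the root: R – H – O. That's 2 steps.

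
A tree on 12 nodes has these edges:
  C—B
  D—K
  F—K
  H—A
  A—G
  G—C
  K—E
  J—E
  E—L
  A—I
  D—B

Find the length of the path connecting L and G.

6

Walking from L: L – E – K – D – B – C – G. Length 6.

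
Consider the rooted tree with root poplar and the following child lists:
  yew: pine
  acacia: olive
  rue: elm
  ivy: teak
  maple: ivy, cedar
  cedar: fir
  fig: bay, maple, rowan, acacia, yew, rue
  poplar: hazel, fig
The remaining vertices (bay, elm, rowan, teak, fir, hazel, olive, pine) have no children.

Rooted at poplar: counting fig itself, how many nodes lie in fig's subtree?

14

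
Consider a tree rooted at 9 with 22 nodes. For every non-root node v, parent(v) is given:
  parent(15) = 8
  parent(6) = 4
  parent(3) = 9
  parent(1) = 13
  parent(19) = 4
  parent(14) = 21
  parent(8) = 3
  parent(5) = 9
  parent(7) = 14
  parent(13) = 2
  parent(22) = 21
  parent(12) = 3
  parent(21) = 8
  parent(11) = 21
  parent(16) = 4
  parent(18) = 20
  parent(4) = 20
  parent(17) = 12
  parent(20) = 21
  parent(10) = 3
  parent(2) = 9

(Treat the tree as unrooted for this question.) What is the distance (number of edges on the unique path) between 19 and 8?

4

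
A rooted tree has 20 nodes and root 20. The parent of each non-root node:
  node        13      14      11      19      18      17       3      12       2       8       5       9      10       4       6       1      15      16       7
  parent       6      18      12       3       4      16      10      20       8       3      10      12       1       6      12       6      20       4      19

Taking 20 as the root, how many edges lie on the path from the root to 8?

Climbing from 8 to the root: 8 → 3 → 10 → 1 → 6 → 12 → 20. That's 6 steps.

6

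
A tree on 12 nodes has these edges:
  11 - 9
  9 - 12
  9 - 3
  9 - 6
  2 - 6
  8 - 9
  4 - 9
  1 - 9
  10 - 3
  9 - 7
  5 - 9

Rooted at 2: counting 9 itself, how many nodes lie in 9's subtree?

Descendants of 9 (including itself): 9, 7, 3, 12, 11, 1, 5, 4, 8, 10. That's 10.

10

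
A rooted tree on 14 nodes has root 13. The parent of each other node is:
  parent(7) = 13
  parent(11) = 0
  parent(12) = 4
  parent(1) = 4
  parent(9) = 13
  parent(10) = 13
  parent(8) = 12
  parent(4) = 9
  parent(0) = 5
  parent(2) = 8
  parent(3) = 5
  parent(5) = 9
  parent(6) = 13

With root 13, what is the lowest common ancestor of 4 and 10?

13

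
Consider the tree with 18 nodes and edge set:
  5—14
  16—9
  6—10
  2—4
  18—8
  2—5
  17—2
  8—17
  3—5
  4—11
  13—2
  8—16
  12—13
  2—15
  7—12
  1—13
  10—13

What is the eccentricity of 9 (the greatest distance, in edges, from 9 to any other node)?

The node farthest from 9 is 6 (7 also at distance 7), via 9–16–8–17–2–13–10–6 — 7 edges.

7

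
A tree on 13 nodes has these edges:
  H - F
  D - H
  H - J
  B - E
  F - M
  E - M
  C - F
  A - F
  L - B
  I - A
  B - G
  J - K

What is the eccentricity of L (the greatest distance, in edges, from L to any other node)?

A farthest node from L is K.
The path L-B-E-M-F-H-J-K has 7 edges.

7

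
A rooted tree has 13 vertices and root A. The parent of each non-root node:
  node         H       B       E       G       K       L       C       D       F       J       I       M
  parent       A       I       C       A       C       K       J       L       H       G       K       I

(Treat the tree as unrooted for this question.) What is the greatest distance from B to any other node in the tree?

8

A farthest node from B is F.
The path B – I – K – C – J – G – A – H – F has 8 edges.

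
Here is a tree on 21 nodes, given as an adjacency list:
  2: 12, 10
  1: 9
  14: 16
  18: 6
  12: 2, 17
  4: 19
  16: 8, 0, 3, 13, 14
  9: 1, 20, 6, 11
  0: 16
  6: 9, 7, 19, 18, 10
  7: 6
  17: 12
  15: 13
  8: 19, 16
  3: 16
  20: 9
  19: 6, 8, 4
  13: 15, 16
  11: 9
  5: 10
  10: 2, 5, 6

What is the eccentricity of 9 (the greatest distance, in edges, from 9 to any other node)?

6

The node farthest from 9 is 15, via 9–6–19–8–16–13–15 — 6 edges.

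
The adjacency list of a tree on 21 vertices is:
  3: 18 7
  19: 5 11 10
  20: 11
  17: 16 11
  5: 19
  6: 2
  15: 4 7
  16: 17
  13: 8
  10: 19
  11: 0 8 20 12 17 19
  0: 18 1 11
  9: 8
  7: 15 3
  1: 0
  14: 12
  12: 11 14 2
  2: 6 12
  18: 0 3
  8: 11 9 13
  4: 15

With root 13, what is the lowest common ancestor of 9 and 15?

8

Ancestors of 9 (toward the root): 9, 8, 13.
Ancestors of 15: 15, 7, 3, 18, 0, 11, 8, 13.
The deepest node appearing in both lists is 8.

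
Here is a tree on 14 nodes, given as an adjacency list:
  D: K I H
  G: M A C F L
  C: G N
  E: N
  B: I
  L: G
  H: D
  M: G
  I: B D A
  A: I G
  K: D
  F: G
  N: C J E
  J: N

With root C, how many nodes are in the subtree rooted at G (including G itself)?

Descendants of G (including itself): G, A, F, M, L, I, D, B, K, H. That's 10.

10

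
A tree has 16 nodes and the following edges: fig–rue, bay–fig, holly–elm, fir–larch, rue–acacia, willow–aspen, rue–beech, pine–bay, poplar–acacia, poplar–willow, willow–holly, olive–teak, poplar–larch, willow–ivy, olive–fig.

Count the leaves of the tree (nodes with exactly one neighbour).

7

Degree-1 nodes: aspen, beech, elm, fir, ivy, pine, teak — 7 of them.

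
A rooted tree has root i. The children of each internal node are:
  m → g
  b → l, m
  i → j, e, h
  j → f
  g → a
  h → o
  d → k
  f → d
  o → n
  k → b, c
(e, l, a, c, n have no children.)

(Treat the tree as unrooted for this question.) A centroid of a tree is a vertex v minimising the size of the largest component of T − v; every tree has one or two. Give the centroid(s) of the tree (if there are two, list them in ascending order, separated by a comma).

d

Delete d: the remaining components have sizes 7, 7. Max 7 ≤ 7, so d is a centroid.
Every other node leaves some component of size > 7, so the centroid is unique.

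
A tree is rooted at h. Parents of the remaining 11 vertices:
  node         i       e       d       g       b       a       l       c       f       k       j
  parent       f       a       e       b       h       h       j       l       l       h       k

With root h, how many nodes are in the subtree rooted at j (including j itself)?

Descendants of j (including itself): j, l, f, c, i. That's 5.

5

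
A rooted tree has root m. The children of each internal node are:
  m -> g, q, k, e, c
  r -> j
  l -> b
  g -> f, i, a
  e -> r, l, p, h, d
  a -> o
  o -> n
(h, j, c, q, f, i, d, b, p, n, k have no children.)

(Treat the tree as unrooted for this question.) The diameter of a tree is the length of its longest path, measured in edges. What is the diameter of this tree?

BFS from n reaches b last, at distance 7; BFS from b confirms no node is farther.
Path: n–o–a–g–m–e–l–b.

7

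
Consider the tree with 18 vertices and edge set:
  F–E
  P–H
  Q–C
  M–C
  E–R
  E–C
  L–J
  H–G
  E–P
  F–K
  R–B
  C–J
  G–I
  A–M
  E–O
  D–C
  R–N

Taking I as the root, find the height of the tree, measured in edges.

7

L sits deepest: I-G-H-P-E-C-J-L — 7 edges from the root.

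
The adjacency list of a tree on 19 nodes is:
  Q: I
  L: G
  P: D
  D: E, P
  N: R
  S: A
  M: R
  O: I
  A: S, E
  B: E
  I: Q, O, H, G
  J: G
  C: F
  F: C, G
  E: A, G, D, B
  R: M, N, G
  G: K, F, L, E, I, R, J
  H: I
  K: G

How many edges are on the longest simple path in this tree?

BFS from P reaches M last, at distance 5; BFS from M confirms no node is farther.
Path: P – D – E – G – R – M.

5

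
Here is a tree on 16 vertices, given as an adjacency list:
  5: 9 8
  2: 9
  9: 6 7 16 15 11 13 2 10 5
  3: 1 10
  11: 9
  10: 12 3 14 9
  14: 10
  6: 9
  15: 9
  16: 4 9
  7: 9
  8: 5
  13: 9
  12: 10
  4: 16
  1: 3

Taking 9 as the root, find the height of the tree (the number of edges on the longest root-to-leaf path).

3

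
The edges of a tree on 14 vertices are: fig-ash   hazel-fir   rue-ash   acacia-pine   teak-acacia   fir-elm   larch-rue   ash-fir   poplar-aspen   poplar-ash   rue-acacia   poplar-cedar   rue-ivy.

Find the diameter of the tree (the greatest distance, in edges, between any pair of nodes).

5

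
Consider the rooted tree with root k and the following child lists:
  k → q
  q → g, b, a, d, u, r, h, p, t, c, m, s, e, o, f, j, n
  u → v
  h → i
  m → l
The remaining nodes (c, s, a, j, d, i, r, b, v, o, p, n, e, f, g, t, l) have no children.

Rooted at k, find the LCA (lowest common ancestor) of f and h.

Ancestors of f (toward the root): f, q, k.
Ancestors of h: h, q, k.
The deepest node appearing in both lists is q.

q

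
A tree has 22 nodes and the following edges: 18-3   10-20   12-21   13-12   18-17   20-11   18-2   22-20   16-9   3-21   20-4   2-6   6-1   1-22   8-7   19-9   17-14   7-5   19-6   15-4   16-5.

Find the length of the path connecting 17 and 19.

4

Walking from 17: 17 – 18 – 2 – 6 – 19. Length 4.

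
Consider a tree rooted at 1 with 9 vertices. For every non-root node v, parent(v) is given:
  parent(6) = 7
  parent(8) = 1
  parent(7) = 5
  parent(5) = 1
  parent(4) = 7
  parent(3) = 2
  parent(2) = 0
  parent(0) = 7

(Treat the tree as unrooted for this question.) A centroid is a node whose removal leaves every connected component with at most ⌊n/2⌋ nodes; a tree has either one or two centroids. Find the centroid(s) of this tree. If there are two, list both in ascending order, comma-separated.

Delete 7: the remaining components have sizes 3, 3, 1, 1. Max 3 ≤ 4, so 7 is a centroid.
Every other node leaves some component of size > 4, so the centroid is unique.

7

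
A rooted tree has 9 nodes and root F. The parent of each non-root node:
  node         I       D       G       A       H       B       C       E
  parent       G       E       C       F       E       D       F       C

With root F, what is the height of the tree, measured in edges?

4

A deepest node is B, reached by F – C – E – D – B.
That path has 4 edges, so the height is 4.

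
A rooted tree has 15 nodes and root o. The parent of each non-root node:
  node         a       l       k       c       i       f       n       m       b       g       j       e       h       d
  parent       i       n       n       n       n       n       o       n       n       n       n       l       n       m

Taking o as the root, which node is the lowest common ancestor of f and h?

n

f's ancestor chain is f, n, o and h's is h, n, o; they first meet at n.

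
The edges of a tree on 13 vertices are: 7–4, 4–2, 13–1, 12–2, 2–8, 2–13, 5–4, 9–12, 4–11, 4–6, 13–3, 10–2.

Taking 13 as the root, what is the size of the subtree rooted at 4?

5

Descendants of 4 (including itself): 4, 11, 6, 7, 5. That's 5.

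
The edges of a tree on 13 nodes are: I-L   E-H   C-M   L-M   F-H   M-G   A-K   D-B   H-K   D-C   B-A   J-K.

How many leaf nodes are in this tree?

Exactly 5 nodes have a single neighbour: E, F, G, I, J.

5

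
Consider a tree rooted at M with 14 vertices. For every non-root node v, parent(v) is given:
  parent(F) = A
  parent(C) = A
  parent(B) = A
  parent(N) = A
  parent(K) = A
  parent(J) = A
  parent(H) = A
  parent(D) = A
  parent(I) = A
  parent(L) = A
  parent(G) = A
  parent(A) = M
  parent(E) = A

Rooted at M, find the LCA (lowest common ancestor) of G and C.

G's ancestor chain is G, A, M and C's is C, A, M; they first meet at A.

A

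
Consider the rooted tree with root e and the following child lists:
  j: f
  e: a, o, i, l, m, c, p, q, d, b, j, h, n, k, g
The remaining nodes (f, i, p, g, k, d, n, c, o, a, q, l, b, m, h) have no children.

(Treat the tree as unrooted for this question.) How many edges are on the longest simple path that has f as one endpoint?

The node farthest from f is a (l, p, g, o, m, q, d, i, k, n, b, h, c also at distance 3), via f – j – e – a — 3 edges.

3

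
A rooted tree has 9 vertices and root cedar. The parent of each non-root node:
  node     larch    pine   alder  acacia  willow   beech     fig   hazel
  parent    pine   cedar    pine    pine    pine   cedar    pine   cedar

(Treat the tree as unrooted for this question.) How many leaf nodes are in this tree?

Exactly 7 nodes have a single neighbour: acacia, alder, beech, fig, hazel, larch, willow.

7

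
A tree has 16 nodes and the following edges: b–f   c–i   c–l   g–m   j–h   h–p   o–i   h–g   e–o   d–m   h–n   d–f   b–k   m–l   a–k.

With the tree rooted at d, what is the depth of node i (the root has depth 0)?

4

Path from d to i: d–m–l–c–i, which has 4 edges.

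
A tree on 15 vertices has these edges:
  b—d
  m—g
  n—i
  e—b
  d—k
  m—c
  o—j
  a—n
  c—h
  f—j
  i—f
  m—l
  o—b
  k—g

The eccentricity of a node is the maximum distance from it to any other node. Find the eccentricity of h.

12

Distances from h peak at 12, attained at a.
h – c – m – g – k – d – b – o – j – f – i – n – a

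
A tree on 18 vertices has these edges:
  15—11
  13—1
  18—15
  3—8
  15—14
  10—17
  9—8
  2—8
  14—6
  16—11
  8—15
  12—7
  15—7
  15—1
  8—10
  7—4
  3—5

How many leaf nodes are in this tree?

Degree-1 nodes: 2, 4, 5, 6, 9, 12, 13, 16, 17, 18 — 10 of them.

10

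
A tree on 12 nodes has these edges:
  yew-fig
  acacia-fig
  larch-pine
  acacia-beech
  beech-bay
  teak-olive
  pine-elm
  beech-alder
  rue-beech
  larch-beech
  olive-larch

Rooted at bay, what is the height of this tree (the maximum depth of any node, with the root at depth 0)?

The longest root-to-leaf path is bay-beech-acacia-fig-yew (4 edges).

4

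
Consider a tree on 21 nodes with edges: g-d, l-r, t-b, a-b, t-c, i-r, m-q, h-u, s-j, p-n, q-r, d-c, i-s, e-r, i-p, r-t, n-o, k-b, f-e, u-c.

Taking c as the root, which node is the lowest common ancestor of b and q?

t

b's ancestor chain is b, t, c and q's is q, r, t, c; they first meet at t.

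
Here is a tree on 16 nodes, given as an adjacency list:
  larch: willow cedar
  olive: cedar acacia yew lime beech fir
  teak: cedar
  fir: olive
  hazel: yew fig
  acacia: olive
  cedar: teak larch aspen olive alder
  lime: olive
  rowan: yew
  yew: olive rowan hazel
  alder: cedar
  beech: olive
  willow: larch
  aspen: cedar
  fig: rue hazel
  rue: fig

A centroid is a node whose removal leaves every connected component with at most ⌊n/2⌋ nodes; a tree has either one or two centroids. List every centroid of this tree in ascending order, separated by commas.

olive

Removing olive splits the tree into components of sizes 6, 5, 1, 1, 1, 1; the largest is 6 ≤ ⌊16/2⌋ = 8.
Every other node leaves some component of size > 8, so the centroid is unique.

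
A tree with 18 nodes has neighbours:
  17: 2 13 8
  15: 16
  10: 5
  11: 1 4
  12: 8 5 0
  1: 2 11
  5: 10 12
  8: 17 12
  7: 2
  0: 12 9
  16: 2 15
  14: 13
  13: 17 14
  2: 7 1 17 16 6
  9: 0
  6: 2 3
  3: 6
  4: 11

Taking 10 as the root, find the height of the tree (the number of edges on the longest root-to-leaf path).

8

A deepest node is 4, reached by 10–5–12–8–17–2–1–11–4.
That path has 8 edges, so the height is 8.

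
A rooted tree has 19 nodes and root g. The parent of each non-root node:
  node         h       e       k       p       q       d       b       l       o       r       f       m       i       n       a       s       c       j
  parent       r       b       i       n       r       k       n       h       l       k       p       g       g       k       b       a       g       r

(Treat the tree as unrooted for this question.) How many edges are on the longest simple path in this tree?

BFS from s reaches o last, at distance 8; BFS from o confirms no node is farther.
Path: s–a–b–n–k–r–h–l–o.

8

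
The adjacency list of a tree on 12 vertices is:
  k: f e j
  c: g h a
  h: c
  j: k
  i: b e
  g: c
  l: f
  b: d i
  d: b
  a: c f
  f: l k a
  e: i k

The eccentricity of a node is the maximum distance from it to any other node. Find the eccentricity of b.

The node farthest from b is g (h also at distance 7), via b-i-e-k-f-a-c-g — 7 edges.

7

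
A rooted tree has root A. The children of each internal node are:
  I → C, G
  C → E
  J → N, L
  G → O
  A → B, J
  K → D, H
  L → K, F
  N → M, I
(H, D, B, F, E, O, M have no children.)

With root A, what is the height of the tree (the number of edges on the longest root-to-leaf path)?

E sits deepest: A–J–N–I–C–E — 5 edges from the root.

5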